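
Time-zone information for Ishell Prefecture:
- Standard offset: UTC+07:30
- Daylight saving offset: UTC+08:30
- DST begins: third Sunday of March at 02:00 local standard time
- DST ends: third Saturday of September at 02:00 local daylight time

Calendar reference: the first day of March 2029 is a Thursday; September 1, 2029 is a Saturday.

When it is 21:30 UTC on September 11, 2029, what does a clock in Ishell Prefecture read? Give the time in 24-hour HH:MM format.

1 March 2029 is a Thursday, so the first Sunday is March 4 and the third is March 18.
1 September 2029 is a Saturday, so the first Saturday is September 1 and the third is September 15.
At the standard offset (UTC+07:30), 21:30 UTC + 7h30m = 05:00 Ishell Prefecture standard time (rolling into the next day, 12 September 2029).
Daylight saving runs 18 March – 15 September; the standard-time date in Ishell Prefecture, September 12, 2029, is inside that window, so Ishell Prefecture is at UTC+08:30.
21:30 UTC + 8h30m = 06:00 local (rolling into the next day, 12 September 2029).

06:00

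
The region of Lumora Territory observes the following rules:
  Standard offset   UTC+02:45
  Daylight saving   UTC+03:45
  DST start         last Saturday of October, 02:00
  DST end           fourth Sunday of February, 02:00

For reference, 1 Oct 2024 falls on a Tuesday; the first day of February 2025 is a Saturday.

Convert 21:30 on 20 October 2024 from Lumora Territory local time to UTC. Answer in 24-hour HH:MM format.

1 October 2024 is a Tuesday, so Saturdays fall on 5, 12, 19, 26; the last is October 26.
1 February 2025 is a Saturday, so the first Sunday is February 2 and the fourth is February 23.
20 October 2024 is outside the daylight-saving period (26 October 2024 – 23 February 2025), so Lumora Territory is on standard time, UTC+02:45.
21:30 local − 2h45m = 18:45 UTC.

18:45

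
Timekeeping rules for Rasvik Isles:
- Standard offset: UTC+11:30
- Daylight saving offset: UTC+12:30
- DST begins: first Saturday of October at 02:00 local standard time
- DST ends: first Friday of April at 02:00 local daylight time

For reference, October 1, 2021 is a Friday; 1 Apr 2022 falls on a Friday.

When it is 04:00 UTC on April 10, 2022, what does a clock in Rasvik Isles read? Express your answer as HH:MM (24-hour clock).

1 October 2021 is a Friday, so the first Saturday is October 2.
1 April 2022 is a Friday, so the first Friday is April 1.
At the standard offset (UTC+11:30), 04:00 UTC + 11h30m = 15:30 Rasvik Isles standard time.
The standard-time date in Rasvik Isles, April 10, 2022, does not fall between 2 October 2021 and 1 April 2022, so daylight saving is not in effect and Rasvik Isles is at UTC+11:30.
04:00 UTC + 11h30m = 15:30 local.

15:30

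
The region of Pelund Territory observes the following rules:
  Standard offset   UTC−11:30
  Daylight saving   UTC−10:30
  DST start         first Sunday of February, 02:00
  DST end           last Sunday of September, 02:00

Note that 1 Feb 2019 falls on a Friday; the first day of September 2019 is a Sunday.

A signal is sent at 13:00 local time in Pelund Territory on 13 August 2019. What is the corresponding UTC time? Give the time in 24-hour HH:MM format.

23:30

1 February 2019 is a Friday, so the first Sunday is February 3.
1 September 2019 is a Sunday, so Sundays fall on 1, 8, 15, 22, 29; the last is September 29.
Daylight saving runs 3 February – 29 September; 13 August 2019 is inside that window, so Pelund Territory is at UTC−10:30.
13:00 local + 10h30m = 23:30 UTC.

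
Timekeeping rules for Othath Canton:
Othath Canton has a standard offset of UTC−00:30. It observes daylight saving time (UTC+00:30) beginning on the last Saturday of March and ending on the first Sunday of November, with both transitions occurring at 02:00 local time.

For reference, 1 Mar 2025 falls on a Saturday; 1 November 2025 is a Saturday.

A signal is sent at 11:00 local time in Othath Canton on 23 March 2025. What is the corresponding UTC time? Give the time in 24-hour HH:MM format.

1 March 2025 is a Saturday, so Saturdays fall on 1, 8, 15, 22, 29; the last is March 29.
1 November 2025 is a Saturday, so the first Sunday is November 2.
23 March 2025 is outside the daylight-saving period (29 March – 2 November), so Othath Canton is on standard time, UTC−00:30.
11:00 local + 0h30m = 11:30 UTC.

11:30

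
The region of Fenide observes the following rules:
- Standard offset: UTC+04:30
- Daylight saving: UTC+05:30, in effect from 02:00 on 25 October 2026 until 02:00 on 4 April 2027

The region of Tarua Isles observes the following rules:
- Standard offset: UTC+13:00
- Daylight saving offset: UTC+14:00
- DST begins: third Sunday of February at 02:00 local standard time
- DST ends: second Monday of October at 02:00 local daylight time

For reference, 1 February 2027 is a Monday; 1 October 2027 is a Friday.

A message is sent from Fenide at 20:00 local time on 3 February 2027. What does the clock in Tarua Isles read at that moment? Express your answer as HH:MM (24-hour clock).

3 February 2027 lies within the daylight-saving period (25 October 2026 – 4 April 2027), so Fenide is on daylight time, UTC+05:30.
20:00 Fenide − 5h30m = 14:30 UTC.
1 February 2027 is a Monday, so the first Sunday is February 7 and the third is February 21.
1 October 2027 is a Friday, so the first Monday is October 4 and the second is October 11.
At the standard offset (UTC+13:00), 14:30 UTC + 13h = 03:30 Tarua Isles standard time (rolling into the next day, 4 February 2027).
The standard-time date in Tarua Isles, 4 February 2027, is outside the daylight-saving period (21 February – 11 October), so Tarua Isles is on standard time, UTC+13:00.
14:30 UTC + 13h = 03:30 Tarua Isles (rolling into the next day, 4 February 2027).

03:30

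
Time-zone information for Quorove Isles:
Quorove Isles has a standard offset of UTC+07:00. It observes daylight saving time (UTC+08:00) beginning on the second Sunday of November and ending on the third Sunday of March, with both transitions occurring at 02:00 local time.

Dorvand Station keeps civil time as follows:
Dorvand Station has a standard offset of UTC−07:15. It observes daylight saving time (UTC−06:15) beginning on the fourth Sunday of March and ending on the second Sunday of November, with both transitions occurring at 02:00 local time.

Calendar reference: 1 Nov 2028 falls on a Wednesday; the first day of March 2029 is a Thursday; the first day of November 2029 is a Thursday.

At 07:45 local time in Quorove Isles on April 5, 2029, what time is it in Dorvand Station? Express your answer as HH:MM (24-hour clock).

1 November 2028 is a Wednesday, so the first Sunday is November 5 and the second is November 12.
1 March 2029 is a Thursday, so the first Sunday is March 4 and the third is March 18.
April 5, 2029 is outside the daylight-saving period (12 November 2028 – 18 March 2029), so Quorove Isles is on standard time, UTC+07:00.
07:45 Quorove Isles − 7h = 00:45 UTC.
1 March 2029 is a Thursday, so the first Sunday is March 4 and the fourth is March 25.
1 November 2029 is a Thursday, so the first Sunday is November 4 and the second is November 11.
At the standard offset (UTC−07:15), 00:45 UTC − 7h15m = 17:30 Dorvand Station standard time (rolling into the previous day, 4 April 2029).
The standard-time date in Dorvand Station, April 4, 2029, lies within the daylight-saving period (25 March – 11 November), so Dorvand Station is on daylight time, UTC−06:15.
00:45 UTC − 6h15m = 18:30 Dorvand Station (rolling into the previous day, 4 April 2029).

18:30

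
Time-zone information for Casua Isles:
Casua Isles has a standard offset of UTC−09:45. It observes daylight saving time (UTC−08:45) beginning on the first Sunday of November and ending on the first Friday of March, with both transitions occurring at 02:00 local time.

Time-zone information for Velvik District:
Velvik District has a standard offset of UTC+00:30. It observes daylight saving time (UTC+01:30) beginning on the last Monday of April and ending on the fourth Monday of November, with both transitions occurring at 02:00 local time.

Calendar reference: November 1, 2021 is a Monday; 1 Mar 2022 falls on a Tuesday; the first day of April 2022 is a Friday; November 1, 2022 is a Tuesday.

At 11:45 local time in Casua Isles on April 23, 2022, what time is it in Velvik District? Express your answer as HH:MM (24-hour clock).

22:00

1 November 2021 is a Monday, so the first Sunday is November 7.
1 March 2022 is a Tuesday, so the first Friday is March 4.
Daylight saving runs 7 November 2021 – 4 March 2022; April 23, 2022 is outside that window, so Casua Isles is on standard time at UTC−09:45.
11:45 Casua Isles + 9h45m = 21:30 UTC.
1 April 2022 is a Friday, so Mondays fall on 4, 11, 18, 25; the last is April 25.
1 November 2022 is a Tuesday, so the first Monday is November 7 and the fourth is November 28.
At the standard offset (UTC+00:30), 21:30 UTC + 0h30m = 22:00 Velvik District standard time.
The standard-time date in Velvik District, April 23, 2022, does not fall between 25 April and 28 November, so daylight saving is not in effect and Velvik District is at UTC+00:30.
21:30 UTC + 0h30m = 22:00 Velvik District.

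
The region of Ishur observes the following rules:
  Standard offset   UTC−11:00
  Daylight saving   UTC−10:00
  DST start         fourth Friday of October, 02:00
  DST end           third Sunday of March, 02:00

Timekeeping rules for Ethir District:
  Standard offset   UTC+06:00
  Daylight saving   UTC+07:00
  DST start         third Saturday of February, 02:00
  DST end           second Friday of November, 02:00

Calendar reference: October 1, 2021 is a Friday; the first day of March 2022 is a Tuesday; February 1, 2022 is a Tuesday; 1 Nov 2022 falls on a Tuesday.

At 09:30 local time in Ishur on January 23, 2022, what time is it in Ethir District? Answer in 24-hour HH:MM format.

01:30

1 October 2021 is a Friday, so the first Friday is October 1 and the fourth is October 22.
1 March 2022 is a Tuesday, so the first Sunday is March 6 and the third is March 20.
January 23, 2022 lies within the daylight-saving period (22 October 2021 – 20 March 2022), so Ishur is on daylight time, UTC−10:00.
09:30 Ishur + 10h = 19:30 UTC.
1 February 2022 is a Tuesday, so the first Saturday is February 5 and the third is February 19.
1 November 2022 is a Tuesday, so the first Friday is November 4 and the second is November 11.
At the standard offset (UTC+06:00), 19:30 UTC + 6h = 01:30 Ethir District standard time (rolling into the next day, 24 January 2022).
Daylight saving runs 19 February – 11 November; the standard-time date in Ethir District, January 24, 2022, is outside that window, so Ethir District is on standard time at UTC+06:00.
19:30 UTC + 6h = 01:30 Ethir District (rolling into the next day, 24 January 2022).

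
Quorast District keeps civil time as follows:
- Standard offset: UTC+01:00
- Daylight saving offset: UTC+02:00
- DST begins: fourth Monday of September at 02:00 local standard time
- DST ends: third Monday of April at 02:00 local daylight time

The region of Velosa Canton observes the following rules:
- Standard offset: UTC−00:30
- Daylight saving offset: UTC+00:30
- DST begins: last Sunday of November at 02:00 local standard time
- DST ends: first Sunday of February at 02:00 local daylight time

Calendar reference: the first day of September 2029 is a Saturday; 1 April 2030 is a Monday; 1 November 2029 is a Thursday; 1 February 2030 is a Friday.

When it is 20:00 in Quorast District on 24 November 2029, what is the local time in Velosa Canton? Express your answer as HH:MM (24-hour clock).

17:30

1 September 2029 is a Saturday, so the first Monday is September 3 and the fourth is September 24.
1 April 2030 is a Monday, so the first Monday is April 1 and the third is April 15.
Daylight saving runs 24 September 2029 – 15 April 2030; 24 November 2029 is inside that window, so Quorast District is at UTC+02:00.
20:00 Quorast District − 2h = 18:00 UTC.
1 November 2029 is a Thursday, so Sundays fall on 4, 11, 18, 25; the last is November 25.
1 February 2030 is a Friday, so the first Sunday is February 3.
At the standard offset (UTC−00:30), 18:00 UTC − 0h30m = 17:30 Velosa Canton standard time.
The standard-time date in Velosa Canton, 24 November 2029, is outside the daylight-saving period (25 November 2029 – 3 February 2030), so Velosa Canton is on standard time, UTC−00:30.
18:00 UTC − 0h30m = 17:30 Velosa Canton.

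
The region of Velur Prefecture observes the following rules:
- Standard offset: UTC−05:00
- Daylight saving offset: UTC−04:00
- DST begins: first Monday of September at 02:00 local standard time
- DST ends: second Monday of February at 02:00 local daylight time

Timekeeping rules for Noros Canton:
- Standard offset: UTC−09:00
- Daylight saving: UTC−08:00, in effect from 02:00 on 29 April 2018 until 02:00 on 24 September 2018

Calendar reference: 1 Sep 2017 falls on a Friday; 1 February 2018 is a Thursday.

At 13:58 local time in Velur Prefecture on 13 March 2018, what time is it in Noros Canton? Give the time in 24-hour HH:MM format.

1 September 2017 is a Friday, so the first Monday is September 4.
1 February 2018 is a Thursday, so the first Monday is February 5 and the second is February 12.
13 March 2018 is outside the daylight-saving period (4 September 2017 – 12 February 2018), so Velur Prefecture is on standard time, UTC−05:00.
13:58 Velur Prefecture + 5h = 18:58 UTC.
At the standard offset (UTC−09:00), 18:58 UTC − 9h = 09:58 Noros Canton standard time.
The standard-time date in Noros Canton, 13 March 2018, is outside the daylight-saving period (29 April – 24 September), so Noros Canton is on standard time, UTC−09:00.
18:58 UTC − 9h = 09:58 Noros Canton.

09:58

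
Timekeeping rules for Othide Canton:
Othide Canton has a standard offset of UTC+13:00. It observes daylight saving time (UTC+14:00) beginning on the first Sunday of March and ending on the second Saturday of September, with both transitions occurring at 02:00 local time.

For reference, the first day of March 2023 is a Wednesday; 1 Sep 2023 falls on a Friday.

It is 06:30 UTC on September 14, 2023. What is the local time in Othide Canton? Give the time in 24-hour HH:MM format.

19:30

1 March 2023 is a Wednesday, so the first Sunday is March 5.
1 September 2023 is a Friday, so the first Saturday is September 2 and the second is September 9.
At the standard offset (UTC+13:00), 06:30 UTC + 13h = 19:30 Othide Canton standard time.
The standard-time date in Othide Canton, September 14, 2023, does not fall between 5 March and 9 September, so daylight saving is not in effect and Othide Canton is at UTC+13:00.
06:30 UTC + 13h = 19:30 local.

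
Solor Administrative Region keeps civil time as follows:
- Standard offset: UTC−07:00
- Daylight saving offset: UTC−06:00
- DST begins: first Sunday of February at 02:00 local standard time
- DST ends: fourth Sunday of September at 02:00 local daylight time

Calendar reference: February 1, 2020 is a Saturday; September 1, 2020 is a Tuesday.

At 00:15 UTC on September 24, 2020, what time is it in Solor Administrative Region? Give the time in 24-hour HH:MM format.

18:15

1 February 2020 is a Saturday, so the first Sunday is February 2.
1 September 2020 is a Tuesday, so the first Sunday is September 6 and the fourth is September 27.
At the standard offset (UTC−07:00), 00:15 UTC − 7h = 17:15 Solor Administrative Region standard time (rolling into the previous day, 23 September 2020).
Daylight saving runs 2 February – 27 September; the standard-time date in Solor Administrative Region, September 23, 2020, is inside that window, so Solor Administrative Region is at UTC−06:00.
00:15 UTC − 6h = 18:15 local (rolling into the previous day, 23 September 2020).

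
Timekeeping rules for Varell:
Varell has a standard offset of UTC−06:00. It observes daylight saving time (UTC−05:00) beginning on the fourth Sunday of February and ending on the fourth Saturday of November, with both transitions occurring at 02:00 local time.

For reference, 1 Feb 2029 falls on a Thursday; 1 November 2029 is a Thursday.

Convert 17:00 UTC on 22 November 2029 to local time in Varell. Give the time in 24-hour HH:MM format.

12:00

1 February 2029 is a Thursday, so the first Sunday is February 4 and the fourth is February 25.
1 November 2029 is a Thursday, so the first Saturday is November 3 and the fourth is November 24.
At the standard offset (UTC−06:00), 17:00 UTC − 6h = 11:00 Varell standard time.
The standard-time date in Varell, 22 November 2029, lies within the daylight-saving period (25 February – 24 November), so Varell is on daylight time, UTC−05:00.
17:00 UTC − 5h = 12:00 local.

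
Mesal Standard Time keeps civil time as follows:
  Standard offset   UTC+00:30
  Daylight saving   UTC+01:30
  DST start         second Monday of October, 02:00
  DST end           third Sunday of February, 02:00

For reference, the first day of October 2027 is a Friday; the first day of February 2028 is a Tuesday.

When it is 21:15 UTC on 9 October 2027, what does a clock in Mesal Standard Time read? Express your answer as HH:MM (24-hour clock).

21:45

1 October 2027 is a Friday, so the first Monday is October 4 and the second is October 11.
1 February 2028 is a Tuesday, so the first Sunday is February 6 and the third is February 20.
At the standard offset (UTC+00:30), 21:15 UTC + 0h30m = 21:45 Mesal Standard Time standard time.
The standard-time date in Mesal Standard Time, 9 October 2027, does not fall between 11 October 2027 and 20 February 2028, so daylight saving is not in effect and Mesal Standard Time is at UTC+00:30.
21:15 UTC + 0h30m = 21:45 local.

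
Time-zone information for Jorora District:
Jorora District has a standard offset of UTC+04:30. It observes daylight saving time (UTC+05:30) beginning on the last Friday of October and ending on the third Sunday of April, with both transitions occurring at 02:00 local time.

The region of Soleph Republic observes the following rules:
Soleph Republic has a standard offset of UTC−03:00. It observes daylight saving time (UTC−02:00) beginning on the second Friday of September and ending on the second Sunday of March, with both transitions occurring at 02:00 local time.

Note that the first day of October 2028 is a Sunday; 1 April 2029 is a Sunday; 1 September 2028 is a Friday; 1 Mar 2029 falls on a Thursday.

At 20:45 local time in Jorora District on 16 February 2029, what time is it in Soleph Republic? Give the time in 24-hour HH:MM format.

13:15

1 October 2028 is a Sunday, so Fridays fall on 6, 13, 20, 27; the last is October 27.
1 April 2029 is a Sunday, so the first Sunday is April 1 and the third is April 15.
16 February 2029 lies within the daylight-saving period (27 October 2028 – 15 April 2029), so Jorora District is on daylight time, UTC+05:30.
20:45 Jorora District − 5h30m = 15:15 UTC.
1 September 2028 is a Friday, so the first Friday is September 1 and the second is September 8.
1 March 2029 is a Thursday, so the first Sunday is March 4 and the second is March 11.
At the standard offset (UTC−03:00), 15:15 UTC − 3h = 12:15 Soleph Republic standard time.
Daylight saving runs 8 September 2028 – 11 March 2029; the standard-time date in Soleph Republic, 16 February 2029, is inside that window, so Soleph Republic is at UTC−02:00.
15:15 UTC − 2h = 13:15 Soleph Republic.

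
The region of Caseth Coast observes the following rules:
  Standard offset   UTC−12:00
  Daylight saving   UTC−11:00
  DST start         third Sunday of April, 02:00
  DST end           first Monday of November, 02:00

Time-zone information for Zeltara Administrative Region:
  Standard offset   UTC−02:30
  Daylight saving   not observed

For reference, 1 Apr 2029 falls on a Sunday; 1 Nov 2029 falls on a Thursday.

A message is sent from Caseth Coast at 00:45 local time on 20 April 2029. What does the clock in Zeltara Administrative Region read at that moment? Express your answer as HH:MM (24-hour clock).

1 April 2029 is a Sunday, so the first Sunday is April 1 and the third is April 15.
1 November 2029 is a Thursday, so the first Monday is November 5.
Daylight saving runs 15 April – 5 November; 20 April 2029 is inside that window, so Caseth Coast is at UTC−11:00.
00:45 Caseth Coast + 11h = 11:45 UTC.
Zeltara Administrative Region has no daylight saving, so its offset is UTC−02:30 year-round.
11:45 UTC − 2h30m = 09:15 Zeltara Administrative Region.

09:15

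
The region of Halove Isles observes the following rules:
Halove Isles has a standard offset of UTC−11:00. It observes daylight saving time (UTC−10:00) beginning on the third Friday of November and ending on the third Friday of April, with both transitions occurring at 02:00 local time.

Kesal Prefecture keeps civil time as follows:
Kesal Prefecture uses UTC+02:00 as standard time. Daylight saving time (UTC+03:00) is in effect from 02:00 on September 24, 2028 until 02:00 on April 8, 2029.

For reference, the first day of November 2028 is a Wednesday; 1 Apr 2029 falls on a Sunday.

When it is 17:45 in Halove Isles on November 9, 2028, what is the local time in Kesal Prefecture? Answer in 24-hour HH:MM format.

07:45

1 November 2028 is a Wednesday, so the first Friday is November 3 and the third is November 17.
1 April 2029 is a Sunday, so the first Friday is April 6 and the third is April 20.
November 9, 2028 is outside the daylight-saving period (17 November 2028 – 20 April 2029), so Halove Isles is on standard time, UTC−11:00.
17:45 Halove Isles + 11h = 04:45 UTC (rolling into the next day, 10 November 2028).
At the standard offset (UTC+02:00), 04:45 UTC + 2h = 06:45 Kesal Prefecture standard time.
The standard-time date in Kesal Prefecture, November 10, 2028, falls between 24 September 2028 and 8 April 2029, so daylight saving is in effect and Kesal Prefecture is at UTC+03:00.
04:45 UTC + 3h = 07:45 Kesal Prefecture.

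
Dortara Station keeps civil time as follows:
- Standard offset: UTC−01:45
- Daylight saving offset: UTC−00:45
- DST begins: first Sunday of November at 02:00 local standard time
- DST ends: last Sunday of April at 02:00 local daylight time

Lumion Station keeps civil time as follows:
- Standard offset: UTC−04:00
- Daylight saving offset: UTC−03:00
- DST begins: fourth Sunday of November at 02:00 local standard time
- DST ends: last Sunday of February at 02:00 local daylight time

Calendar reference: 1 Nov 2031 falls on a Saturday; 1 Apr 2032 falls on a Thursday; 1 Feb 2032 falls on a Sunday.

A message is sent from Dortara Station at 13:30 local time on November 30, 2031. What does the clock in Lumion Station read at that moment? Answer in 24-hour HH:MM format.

11:15

1 November 2031 is a Saturday, so the first Sunday is November 2.
1 April 2032 is a Thursday, so Sundays fall on 4, 11, 18, 25; the last is April 25.
Daylight saving runs 2 November 2031 – 25 April 2032; November 30, 2031 is inside that window, so Dortara Station is at UTC−00:45.
13:30 Dortara Station + 0h45m = 14:15 UTC.
1 November 2031 is a Saturday, so the first Sunday is November 2 and the fourth is November 23.
1 February 2032 is a Sunday, so Sundays fall on 1, 8, 15, 22, 29; the last is February 29.
At the standard offset (UTC−04:00), 14:15 UTC − 4h = 10:15 Lumion Station standard time.
Daylight saving runs 23 November 2031 – 29 February 2032; the standard-time date in Lumion Station, November 30, 2031, is inside that window, so Lumion Station is at UTC−03:00.
14:15 UTC − 3h = 11:15 Lumion Station.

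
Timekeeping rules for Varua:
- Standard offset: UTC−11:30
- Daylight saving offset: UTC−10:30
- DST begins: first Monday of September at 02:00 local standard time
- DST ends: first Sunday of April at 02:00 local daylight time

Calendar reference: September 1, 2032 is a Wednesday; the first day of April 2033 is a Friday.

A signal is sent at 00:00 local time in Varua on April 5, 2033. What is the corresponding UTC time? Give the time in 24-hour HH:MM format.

11:30

1 September 2032 is a Wednesday, so the first Monday is September 6.
1 April 2033 is a Friday, so the first Sunday is April 3.
April 5, 2033 does not fall between 6 September 2032 and 3 April 2033, so daylight saving is not in effect and Varua is at UTC−11:30.
00:00 local + 11h30m = 11:30 UTC.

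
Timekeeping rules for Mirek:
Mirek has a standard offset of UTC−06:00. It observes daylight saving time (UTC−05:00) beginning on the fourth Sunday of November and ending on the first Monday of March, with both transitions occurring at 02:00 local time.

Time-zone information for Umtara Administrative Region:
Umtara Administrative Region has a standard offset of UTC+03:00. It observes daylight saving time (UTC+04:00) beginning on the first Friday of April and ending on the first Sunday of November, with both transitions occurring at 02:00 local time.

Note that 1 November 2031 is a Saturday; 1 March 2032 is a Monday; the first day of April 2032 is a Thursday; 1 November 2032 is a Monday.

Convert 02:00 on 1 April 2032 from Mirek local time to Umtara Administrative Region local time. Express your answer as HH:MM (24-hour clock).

11:00

1 November 2031 is a Saturday, so the first Sunday is November 2 and the fourth is November 23.
1 March 2032 is a Monday, so the first Monday is March 1.
1 April 2032 does not fall between 23 November 2031 and 1 March 2032, so daylight saving is not in effect and Mirek is at UTC−06:00.
02:00 Mirek + 6h = 08:00 UTC.
1 April 2032 is a Thursday, so the first Friday is April 2.
1 November 2032 is a Monday, so the first Sunday is November 7.
At the standard offset (UTC+03:00), 08:00 UTC + 3h = 11:00 Umtara Administrative Region standard time.
The standard-time date in Umtara Administrative Region, 1 April 2032, is outside the daylight-saving period (2 April – 7 November), so Umtara Administrative Region is on standard time, UTC+03:00.
08:00 UTC + 3h = 11:00 Umtara Administrative Region.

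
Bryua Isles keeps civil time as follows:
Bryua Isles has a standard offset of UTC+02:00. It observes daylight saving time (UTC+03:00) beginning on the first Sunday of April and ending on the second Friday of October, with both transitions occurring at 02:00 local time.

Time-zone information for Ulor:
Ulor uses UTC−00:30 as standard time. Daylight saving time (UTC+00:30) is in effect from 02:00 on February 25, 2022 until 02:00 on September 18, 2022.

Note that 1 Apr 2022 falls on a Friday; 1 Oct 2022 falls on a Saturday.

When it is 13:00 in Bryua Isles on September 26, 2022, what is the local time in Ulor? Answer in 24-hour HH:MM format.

1 April 2022 is a Friday, so the first Sunday is April 3.
1 October 2022 is a Saturday, so the first Friday is October 7 and the second is October 14.
Daylight saving runs 3 April – 14 October; September 26, 2022 is inside that window, so Bryua Isles is at UTC+03:00.
13:00 Bryua Isles − 3h = 10:00 UTC.
At the standard offset (UTC−00:30), 10:00 UTC − 0h30m = 09:30 Ulor standard time.
The standard-time date in Ulor, September 26, 2022, is outside the daylight-saving period (25 February – 18 September), so Ulor is on standard time, UTC−00:30.
10:00 UTC − 0h30m = 09:30 Ulor.

09:30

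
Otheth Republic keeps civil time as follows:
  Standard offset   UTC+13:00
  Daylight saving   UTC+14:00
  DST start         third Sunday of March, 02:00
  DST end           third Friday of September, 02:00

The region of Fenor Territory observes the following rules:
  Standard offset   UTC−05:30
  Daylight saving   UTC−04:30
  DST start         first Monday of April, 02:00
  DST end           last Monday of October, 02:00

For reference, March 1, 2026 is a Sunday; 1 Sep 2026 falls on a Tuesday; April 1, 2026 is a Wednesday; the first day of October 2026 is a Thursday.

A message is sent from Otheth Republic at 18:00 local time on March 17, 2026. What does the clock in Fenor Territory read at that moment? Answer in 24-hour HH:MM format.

1 March 2026 is a Sunday, so the first Sunday is March 1 and the third is March 15.
1 September 2026 is a Tuesday, so the first Friday is September 4 and the third is September 18.
March 17, 2026 lies within the daylight-saving period (15 March – 18 September), so Otheth Republic is on daylight time, UTC+14:00.
18:00 Otheth Republic − 14h = 04:00 UTC.
1 April 2026 is a Wednesday, so the first Monday is April 6.
1 October 2026 is a Thursday, so Mondays fall on 5, 12, 19, 26; the last is October 26.
At the standard offset (UTC−05:30), 04:00 UTC − 5h30m = 22:30 Fenor Territory standard time (rolling into the previous day, 16 March 2026).
Daylight saving runs 6 April – 26 October; the standard-time date in Fenor Territory, March 16, 2026, is outside that window, so Fenor Territory is on standard time at UTC−05:30.
04:00 UTC − 5h30m = 22:30 Fenor Territory (rolling into the previous day, 16 March 2026).

22:30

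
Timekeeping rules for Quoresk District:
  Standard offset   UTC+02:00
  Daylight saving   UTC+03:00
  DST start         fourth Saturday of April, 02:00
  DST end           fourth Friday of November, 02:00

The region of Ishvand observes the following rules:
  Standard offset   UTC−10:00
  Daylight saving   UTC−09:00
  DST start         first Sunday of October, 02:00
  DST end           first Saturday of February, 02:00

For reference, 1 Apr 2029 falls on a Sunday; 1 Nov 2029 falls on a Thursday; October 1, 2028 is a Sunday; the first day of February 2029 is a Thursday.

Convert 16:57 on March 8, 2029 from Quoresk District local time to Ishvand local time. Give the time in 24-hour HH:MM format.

1 April 2029 is a Sunday, so the first Saturday is April 7 and the fourth is April 28.
1 November 2029 is a Thursday, so the first Friday is November 2 and the fourth is November 23.
Daylight saving runs 28 April – 23 November; March 8, 2029 is outside that window, so Quoresk District is on standard time at UTC+02:00.
16:57 Quoresk District − 2h = 14:57 UTC.
1 October 2028 is a Sunday, so the first Sunday is October 1.
1 February 2029 is a Thursday, so the first Saturday is February 3.
At the standard offset (UTC−10:00), 14:57 UTC − 10h = 04:57 Ishvand standard time.
Daylight saving runs 1 October 2028 – 3 February 2029; the standard-time date in Ishvand, March 8, 2029, is outside that window, so Ishvand is on standard time at UTC−10:00.
14:57 UTC − 10h = 04:57 Ishvand.

04:57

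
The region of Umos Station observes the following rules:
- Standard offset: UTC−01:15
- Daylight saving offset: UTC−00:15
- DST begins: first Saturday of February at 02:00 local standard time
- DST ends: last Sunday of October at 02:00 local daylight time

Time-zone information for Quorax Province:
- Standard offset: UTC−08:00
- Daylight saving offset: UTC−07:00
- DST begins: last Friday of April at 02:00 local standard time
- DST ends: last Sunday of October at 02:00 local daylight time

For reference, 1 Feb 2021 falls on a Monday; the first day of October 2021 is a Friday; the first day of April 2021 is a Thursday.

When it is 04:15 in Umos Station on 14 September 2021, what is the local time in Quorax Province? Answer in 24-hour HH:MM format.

1 February 2021 is a Monday, so the first Saturday is February 6.
1 October 2021 is a Friday, so Sundays fall on 3, 10, 17, 24, 31; the last is October 31.
14 September 2021 lies within the daylight-saving period (6 February – 31 October), so Umos Station is on daylight time, UTC−00:15.
04:15 Umos Station + 0h15m = 04:30 UTC.
1 April 2021 is a Thursday, so Fridays fall on 2, 9, 16, 23, 30; the last is April 30.
1 October 2021 is a Friday, so Sundays fall on 3, 10, 17, 24, 31; the last is October 31.
At the standard offset (UTC−08:00), 04:30 UTC − 8h = 20:30 Quorax Province standard time (rolling into the previous day, 13 September 2021).
The standard-time date in Quorax Province, 13 September 2021, falls between 30 April and 31 October, so daylight saving is in effect and Quorax Province is at UTC−07:00.
04:30 UTC − 7h = 21:30 Quorax Province (rolling into the previous day, 13 September 2021).

21:30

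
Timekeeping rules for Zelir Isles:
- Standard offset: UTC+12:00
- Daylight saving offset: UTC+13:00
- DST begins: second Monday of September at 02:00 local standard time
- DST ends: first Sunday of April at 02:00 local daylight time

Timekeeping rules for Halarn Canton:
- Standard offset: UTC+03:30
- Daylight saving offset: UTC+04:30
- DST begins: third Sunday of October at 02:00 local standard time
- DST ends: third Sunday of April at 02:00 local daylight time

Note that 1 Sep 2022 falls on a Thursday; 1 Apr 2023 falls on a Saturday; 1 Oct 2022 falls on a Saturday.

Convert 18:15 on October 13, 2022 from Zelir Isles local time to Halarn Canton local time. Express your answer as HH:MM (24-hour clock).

1 September 2022 is a Thursday, so the first Monday is September 5 and the second is September 12.
1 April 2023 is a Saturday, so the first Sunday is April 2.
Daylight saving runs 12 September 2022 – 2 April 2023; October 13, 2022 is inside that window, so Zelir Isles is at UTC+13:00.
18:15 Zelir Isles − 13h = 05:15 UTC.
1 October 2022 is a Saturday, so the first Sunday is October 2 and the third is October 16.
1 April 2023 is a Saturday, so the first Sunday is April 2 and the third is April 16.
At the standard offset (UTC+03:30), 05:15 UTC + 3h30m = 08:45 Halarn Canton standard time.
The standard-time date in Halarn Canton, October 13, 2022, is outside the daylight-saving period (16 October 2022 – 16 April 2023), so Halarn Canton is on standard time, UTC+03:30.
05:15 UTC + 3h30m = 08:45 Halarn Canton.

08:45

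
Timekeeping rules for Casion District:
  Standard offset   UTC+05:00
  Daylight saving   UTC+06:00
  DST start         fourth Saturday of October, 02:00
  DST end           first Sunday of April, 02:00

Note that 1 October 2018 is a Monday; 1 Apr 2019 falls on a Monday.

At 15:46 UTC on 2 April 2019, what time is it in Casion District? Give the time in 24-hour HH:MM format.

1 October 2018 is a Monday, so the first Saturday is October 6 and the fourth is October 27.
1 April 2019 is a Monday, so the first Sunday is April 7.
At the standard offset (UTC+05:00), 15:46 UTC + 5h = 20:46 Casion District standard time.
Daylight saving runs 27 October 2018 – 7 April 2019; the standard-time date in Casion District, 2 April 2019, is inside that window, so Casion District is at UTC+06:00.
15:46 UTC + 6h = 21:46 local.

21:46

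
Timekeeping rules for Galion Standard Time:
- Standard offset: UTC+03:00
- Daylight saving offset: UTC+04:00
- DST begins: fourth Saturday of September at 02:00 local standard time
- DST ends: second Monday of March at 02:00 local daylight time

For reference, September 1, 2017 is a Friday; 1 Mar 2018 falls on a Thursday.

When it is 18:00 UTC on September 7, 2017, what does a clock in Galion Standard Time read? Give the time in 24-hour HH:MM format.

1 September 2017 is a Friday, so the first Saturday is September 2 and the fourth is September 23.
1 March 2018 is a Thursday, so the first Monday is March 5 and the second is March 12.
At the standard offset (UTC+03:00), 18:00 UTC + 3h = 21:00 Galion Standard Time standard time.
The standard-time date in Galion Standard Time, September 7, 2017, is outside the daylight-saving period (23 September 2017 – 12 March 2018), so Galion Standard Time is on standard time, UTC+03:00.
18:00 UTC + 3h = 21:00 local.

21:00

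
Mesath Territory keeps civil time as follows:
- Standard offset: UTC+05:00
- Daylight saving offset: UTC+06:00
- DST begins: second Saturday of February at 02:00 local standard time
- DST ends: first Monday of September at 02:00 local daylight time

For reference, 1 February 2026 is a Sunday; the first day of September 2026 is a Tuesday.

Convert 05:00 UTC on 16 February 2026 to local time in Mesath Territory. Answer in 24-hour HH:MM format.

11:00

1 February 2026 is a Sunday, so the first Saturday is February 7 and the second is February 14.
1 September 2026 is a Tuesday, so the first Monday is September 7.
At the standard offset (UTC+05:00), 05:00 UTC + 5h = 10:00 Mesath Territory standard time.
The standard-time date in Mesath Territory, 16 February 2026, lies within the daylight-saving period (14 February – 7 September), so Mesath Territory is on daylight time, UTC+06:00.
05:00 UTC + 6h = 11:00 local.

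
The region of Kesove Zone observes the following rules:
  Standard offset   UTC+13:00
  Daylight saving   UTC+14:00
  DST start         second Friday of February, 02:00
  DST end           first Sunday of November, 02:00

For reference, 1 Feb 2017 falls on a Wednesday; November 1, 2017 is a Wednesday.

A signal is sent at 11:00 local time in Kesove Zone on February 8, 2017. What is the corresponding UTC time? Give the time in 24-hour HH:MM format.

22:00

1 February 2017 is a Wednesday, so the first Friday is February 3 and the second is February 10.
1 November 2017 is a Wednesday, so the first Sunday is November 5.
February 8, 2017 does not fall between 10 February and 5 November, so daylight saving is not in effect and Kesove Zone is at UTC+13:00.
11:00 local − 13h = 22:00 UTC (rolling into the previous day, 7 February 2017).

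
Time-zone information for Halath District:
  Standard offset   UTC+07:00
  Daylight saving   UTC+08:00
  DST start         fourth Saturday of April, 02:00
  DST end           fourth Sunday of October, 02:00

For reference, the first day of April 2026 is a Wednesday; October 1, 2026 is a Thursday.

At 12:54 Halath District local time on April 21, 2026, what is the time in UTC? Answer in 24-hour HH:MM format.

1 April 2026 is a Wednesday, so the first Saturday is April 4 and the fourth is April 25.
1 October 2026 is a Thursday, so the first Sunday is October 4 and the fourth is October 25.
April 21, 2026 is outside the daylight-saving period (25 April – 25 October), so Halath District is on standard time, UTC+07:00.
12:54 local − 7h = 05:54 UTC.

05:54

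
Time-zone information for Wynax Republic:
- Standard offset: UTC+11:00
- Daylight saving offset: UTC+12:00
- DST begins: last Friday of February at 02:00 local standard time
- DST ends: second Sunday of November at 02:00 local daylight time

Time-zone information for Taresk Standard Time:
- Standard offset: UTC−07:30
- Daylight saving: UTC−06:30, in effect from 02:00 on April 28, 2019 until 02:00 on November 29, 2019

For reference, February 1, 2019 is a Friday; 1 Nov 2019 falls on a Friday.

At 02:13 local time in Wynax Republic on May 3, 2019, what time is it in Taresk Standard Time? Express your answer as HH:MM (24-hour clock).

1 February 2019 is a Friday, so Fridays fall on 1, 8, 15, 22; the last is February 22.
1 November 2019 is a Friday, so the first Sunday is November 3 and the second is November 10.
May 3, 2019 falls between 22 February and 10 November, so daylight saving is in effect and Wynax Republic is at UTC+12:00.
02:13 Wynax Republic − 12h = 14:13 UTC (rolling into the previous day, 2 May 2019).
At the standard offset (UTC−07:30), 14:13 UTC − 7h30m = 06:43 Taresk Standard Time standard time.
The standard-time date in Taresk Standard Time, May 2, 2019, falls between 28 April and 29 November, so daylight saving is in effect and Taresk Standard Time is at UTC−06:30.
14:13 UTC − 6h30m = 07:43 Taresk Standard Time.

07:43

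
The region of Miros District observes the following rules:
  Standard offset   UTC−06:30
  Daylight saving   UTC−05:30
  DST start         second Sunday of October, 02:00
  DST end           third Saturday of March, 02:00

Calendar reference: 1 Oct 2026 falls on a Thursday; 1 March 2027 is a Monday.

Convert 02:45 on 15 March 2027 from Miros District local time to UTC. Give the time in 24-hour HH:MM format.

08:15

1 October 2026 is a Thursday, so the first Sunday is October 4 and the second is October 11.
1 March 2027 is a Monday, so the first Saturday is March 6 and the third is March 20.
15 March 2027 lies within the daylight-saving period (11 October 2026 – 20 March 2027), so Miros District is on daylight time, UTC−05:30.
02:45 local + 5h30m = 08:15 UTC.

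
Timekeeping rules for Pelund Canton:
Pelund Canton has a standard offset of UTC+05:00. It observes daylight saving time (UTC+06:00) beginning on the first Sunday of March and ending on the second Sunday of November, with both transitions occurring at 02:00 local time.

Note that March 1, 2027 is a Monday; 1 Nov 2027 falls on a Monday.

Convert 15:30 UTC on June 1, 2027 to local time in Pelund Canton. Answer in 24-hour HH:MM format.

21:30

1 March 2027 is a Monday, so the first Sunday is March 7.
1 November 2027 is a Monday, so the first Sunday is November 7 and the second is November 14.
At the standard offset (UTC+05:00), 15:30 UTC + 5h = 20:30 Pelund Canton standard time.
Daylight saving runs 7 March – 14 November; the standard-time date in Pelund Canton, June 1, 2027, is inside that window, so Pelund Canton is at UTC+06:00.
15:30 UTC + 6h = 21:30 local.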